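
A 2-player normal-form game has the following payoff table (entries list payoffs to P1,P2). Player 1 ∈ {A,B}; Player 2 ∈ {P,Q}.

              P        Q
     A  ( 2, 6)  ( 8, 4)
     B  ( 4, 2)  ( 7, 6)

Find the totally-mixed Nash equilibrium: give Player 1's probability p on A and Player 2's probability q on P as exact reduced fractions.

p=2/3, q=1/3

P1 indiff ⇒ q·2+(1-q)·8 = q·4+(1-q)·7 ⇒ q(-2) = (1-q)(-1) ⇒ q = 1/3
P2 indiff ⇒ p·6+(1-p)·2 = p·4+(1-p)·6 ⇒ p(2) = (1-p)(4) ⇒ p = 2/3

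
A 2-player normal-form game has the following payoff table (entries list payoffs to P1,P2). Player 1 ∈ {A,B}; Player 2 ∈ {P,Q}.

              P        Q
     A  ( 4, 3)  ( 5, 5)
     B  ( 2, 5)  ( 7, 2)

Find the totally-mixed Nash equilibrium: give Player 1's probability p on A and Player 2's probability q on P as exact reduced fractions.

P1 indiff ⇒ q·4+(1-q)·5 = q·2+(1-q)·7 ⇒ q(2) = (1-q)(2) ⇒ q = 1/2
P2 indiff ⇒ p·3+(1-p)·5 = p·5+(1-p)·2 ⇒ p(-2) = (1-p)(-3) ⇒ p = 3/5

P1 mixes 3/5 on A; P2 mixes 1/2 on P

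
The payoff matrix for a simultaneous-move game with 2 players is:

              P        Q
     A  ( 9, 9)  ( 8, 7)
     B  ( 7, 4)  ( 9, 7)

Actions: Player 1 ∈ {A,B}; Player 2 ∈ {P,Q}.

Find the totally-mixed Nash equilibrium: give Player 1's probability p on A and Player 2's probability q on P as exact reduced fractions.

P1 indiff ⇒ q·9+(1-q)·8 = q·7+(1-q)·9 ⇒ q(2) = (1-q)(1) ⇒ q = 1/3
P2 indiff ⇒ p·9+(1-p)·4 = p·7+(1-p)·7 ⇒ p(2) = (1-p)(3) ⇒ p = 3/5

P1 mixes 3/5 on A; P2 mixes 1/3 on P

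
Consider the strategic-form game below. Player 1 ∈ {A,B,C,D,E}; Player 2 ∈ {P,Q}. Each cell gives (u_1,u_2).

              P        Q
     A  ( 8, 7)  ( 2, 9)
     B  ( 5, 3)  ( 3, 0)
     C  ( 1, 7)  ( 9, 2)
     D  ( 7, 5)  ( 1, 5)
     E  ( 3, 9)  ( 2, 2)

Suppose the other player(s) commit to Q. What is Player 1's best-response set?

argmax u_1 = {C}

u_1(A vs Q) = 2
u_1(B vs Q) = 3
u_1(C vs Q) = 9
u_1(D vs Q) = 1
u_1(E vs Q) = 2
max payoff 9 at {C}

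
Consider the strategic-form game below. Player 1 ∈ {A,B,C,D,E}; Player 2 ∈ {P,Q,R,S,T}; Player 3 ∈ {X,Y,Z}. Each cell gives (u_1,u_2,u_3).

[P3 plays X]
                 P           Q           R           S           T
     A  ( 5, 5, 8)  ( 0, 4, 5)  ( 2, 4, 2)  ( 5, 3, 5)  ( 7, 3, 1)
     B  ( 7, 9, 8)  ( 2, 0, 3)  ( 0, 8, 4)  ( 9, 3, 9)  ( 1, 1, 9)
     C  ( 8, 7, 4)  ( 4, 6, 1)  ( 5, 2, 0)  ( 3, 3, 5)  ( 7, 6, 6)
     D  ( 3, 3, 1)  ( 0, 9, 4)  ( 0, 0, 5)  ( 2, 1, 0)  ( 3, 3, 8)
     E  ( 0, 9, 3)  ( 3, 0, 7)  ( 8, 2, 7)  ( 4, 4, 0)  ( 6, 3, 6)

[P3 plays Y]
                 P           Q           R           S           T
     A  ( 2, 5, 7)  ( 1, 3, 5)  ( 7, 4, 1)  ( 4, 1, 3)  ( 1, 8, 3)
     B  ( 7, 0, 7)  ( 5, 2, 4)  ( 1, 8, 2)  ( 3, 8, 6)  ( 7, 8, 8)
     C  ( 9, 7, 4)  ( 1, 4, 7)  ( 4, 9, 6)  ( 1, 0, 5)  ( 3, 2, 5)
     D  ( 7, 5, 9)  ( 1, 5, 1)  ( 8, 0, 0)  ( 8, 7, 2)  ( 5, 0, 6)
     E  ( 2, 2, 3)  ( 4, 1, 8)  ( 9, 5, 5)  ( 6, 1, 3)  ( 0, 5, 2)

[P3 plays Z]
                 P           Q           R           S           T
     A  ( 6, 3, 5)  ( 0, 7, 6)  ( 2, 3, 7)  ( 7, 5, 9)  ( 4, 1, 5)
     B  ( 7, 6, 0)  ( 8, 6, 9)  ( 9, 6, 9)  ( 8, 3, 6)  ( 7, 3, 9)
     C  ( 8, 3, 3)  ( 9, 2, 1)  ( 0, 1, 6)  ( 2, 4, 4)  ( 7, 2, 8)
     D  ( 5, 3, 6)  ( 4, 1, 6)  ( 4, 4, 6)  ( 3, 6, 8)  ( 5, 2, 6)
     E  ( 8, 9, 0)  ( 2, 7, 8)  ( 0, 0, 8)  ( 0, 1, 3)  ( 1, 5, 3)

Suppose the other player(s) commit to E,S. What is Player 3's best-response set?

P3 best: {Y,Z}

u_3(X vs E,S) = 0
u_3(Y vs E,S) = 3
u_3(Z vs E,S) = 3
max payoff 3 at {Y,Z}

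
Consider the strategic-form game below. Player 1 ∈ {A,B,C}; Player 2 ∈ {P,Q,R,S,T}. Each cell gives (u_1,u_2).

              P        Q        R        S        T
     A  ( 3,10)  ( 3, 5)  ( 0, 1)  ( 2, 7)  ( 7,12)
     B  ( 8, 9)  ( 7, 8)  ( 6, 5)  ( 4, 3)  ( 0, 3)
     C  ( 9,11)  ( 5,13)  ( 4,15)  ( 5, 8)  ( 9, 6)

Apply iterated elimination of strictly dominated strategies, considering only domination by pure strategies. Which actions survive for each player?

P1 drop A (C beats it: P:9>3 Q:5>3 R:4>0 S:5>2 T:9>7)
P2 drop S (P beats it: B:9>3 C:11>8)
P2 drop T (P beats it: B:9>3 C:11>6)
P1→{B,C} P2→{P,Q,R}

IESDS → P1:{B,C} P2:{P,Q,R}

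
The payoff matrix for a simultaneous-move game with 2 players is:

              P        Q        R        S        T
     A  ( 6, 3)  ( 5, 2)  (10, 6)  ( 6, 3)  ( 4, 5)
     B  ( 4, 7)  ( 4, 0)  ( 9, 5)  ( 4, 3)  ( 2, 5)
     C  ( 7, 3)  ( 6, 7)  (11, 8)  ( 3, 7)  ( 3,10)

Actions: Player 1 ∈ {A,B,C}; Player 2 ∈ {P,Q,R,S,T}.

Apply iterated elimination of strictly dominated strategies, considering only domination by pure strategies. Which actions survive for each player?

Survivors P1:{A,C} P2:{R,T}

P1 drop B (A beats it: P:6>4 Q:5>4 R:10>9 S:6>4 T:4>2)
P2 drop P (R beats it: A:6>3 C:8>3)
P2 drop Q (R beats it: A:6>2 C:8>7)
P2 drop S (R beats it: A:6>3 C:8>7)
P1→{A,C} P2→{R,T}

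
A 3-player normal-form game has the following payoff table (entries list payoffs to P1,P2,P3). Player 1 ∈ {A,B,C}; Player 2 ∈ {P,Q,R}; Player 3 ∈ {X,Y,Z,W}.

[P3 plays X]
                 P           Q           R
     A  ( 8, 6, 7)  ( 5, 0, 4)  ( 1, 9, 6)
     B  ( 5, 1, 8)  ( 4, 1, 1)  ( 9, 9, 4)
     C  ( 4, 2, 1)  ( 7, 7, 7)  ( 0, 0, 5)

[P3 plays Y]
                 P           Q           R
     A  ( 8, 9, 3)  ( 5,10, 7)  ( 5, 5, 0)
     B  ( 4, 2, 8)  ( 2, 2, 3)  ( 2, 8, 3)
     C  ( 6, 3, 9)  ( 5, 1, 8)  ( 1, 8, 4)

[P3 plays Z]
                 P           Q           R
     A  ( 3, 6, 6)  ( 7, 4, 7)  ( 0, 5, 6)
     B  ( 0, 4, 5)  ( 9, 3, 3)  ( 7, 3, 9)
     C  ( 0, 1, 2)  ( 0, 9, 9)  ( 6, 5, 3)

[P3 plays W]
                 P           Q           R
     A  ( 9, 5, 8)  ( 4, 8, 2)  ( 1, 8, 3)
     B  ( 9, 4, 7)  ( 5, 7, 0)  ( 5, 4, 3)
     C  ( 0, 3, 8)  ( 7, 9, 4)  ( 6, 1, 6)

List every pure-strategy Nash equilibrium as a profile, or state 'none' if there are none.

(A,P,X): not NE [P2→R gives 9>6; P3→W gives 8>7]
(A,P,Y): not NE [P2→Q gives 10>9; P3→W gives 8>3]
(A,P,Z): not NE [P3→W gives 8>6]
(A,P,W): not NE [P2→R gives 8>5]
(A,Q,X): not NE [P1→C gives 7>5; P2→R gives 9>0; P3→Z gives 7>4]
(A,Q,Y): NE
(A,Q,Z): not NE [P1→B gives 9>7; P2→P gives 6>4]
(A,Q,W): not NE [P1→C gives 7>4; P3→Z gives 7>2]
(A,R,X): not NE [P1→B gives 9>1]
(A,R,Y): not NE [P2→Q gives 10>5; P3→Z gives 6>0]
(A,R,Z): not NE [P1→B gives 7>0; P2→P gives 6>5]
(A,R,W): not NE [P1→C gives 6>1; P3→Z gives 6>3]
(B,P,X): not NE [P1→A gives 8>5; P2→R gives 9>1]
(B,P,Y): not NE [P1→A gives 8>4; P2→R gives 8>2]
(B,P,Z): not NE [P1→A gives 3>0; P3→Y gives 8>5]
(B,P,W): not NE [P2→Q gives 7>4; P3→Y gives 8>7]
(B,Q,X): not NE [P1→C gives 7>4; P2→R gives 9>1; P3→Z gives 3>1]
(B,Q,Y): not NE [P1→C gives 5>2; P2→R gives 8>2]
(B,Q,Z): not NE [P2→P gives 4>3]
(B,Q,W): not NE [P1→C gives 7>5; P3→Z gives 3>0]
(B,R,X): not NE [P3→Z gives 9>4]
(B,R,Y): not NE [P1→A gives 5>2; P3→Z gives 9>3]
(B,R,Z): not NE [P2→P gives 4>3]
(B,R,W): not NE [P1→C gives 6>5; P2→Q gives 7>4; P3→Z gives 9>3]
(C,P,X): not NE [P1→A gives 8>4; P2→Q gives 7>2; P3→Y gives 9>1]
(C,P,Y): not NE [P1→A gives 8>6; P2→R gives 8>3]
(C,P,Z): not NE [P1→A gives 3>0; P2→Q gives 9>1; P3→Y gives 9>2]
(C,P,W): not NE [P1→B gives 9>0; P2→Q gives 9>3; P3→Y gives 9>8]
(C,Q,X): not NE [P3→Z gives 9>7]
(C,Q,Y): not NE [P2→R gives 8>1; P3→Z gives 9>8]
(C,Q,Z): not NE [P1→B gives 9>0]
(C,Q,W): not NE [P3→Z gives 9>4]
(C,R,X): not NE [P1→B gives 9>0; P2→Q gives 7>0; P3→W gives 6>5]
(C,R,Y): not NE [P1→A gives 5>1; P3→W gives 6>4]
(C,R,Z): not NE [P1→B gives 7>6; P2→Q gives 9>5; P3→W gives 6>3]
(C,R,W): not NE [P2→Q gives 9>1]

Nash profiles: (A,Q,Y)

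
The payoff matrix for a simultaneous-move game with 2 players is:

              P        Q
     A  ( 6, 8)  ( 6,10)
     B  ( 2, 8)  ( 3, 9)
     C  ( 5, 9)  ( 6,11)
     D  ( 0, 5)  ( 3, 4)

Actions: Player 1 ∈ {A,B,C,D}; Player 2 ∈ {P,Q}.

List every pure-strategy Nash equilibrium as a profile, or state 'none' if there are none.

(A,P): not NE [P2→Q gives 10>8]
(A,Q): NE
(B,P): not NE [P1→A gives 6>2; P2→Q gives 9>8]
(B,Q): not NE [P1→C gives 6>3]
(C,P): not NE [P1→A gives 6>5; P2→Q gives 11>9]
(C,Q): NE
(D,P): not NE [P1→A gives 6>0]
(D,Q): not NE [P1→C gives 6>3; P2→P gives 5>4]

NE set: (A,Q), (C,Q)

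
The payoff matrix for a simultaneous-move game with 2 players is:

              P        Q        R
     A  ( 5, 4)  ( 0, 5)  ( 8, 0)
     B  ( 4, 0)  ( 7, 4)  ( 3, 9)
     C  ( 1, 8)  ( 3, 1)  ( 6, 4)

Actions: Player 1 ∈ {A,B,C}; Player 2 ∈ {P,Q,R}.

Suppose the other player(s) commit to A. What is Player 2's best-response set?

u_2(P vs A) = 4
u_2(Q vs A) = 5
u_2(R vs A) = 0
max payoff 5 at {Q}

BR_2 = {Q}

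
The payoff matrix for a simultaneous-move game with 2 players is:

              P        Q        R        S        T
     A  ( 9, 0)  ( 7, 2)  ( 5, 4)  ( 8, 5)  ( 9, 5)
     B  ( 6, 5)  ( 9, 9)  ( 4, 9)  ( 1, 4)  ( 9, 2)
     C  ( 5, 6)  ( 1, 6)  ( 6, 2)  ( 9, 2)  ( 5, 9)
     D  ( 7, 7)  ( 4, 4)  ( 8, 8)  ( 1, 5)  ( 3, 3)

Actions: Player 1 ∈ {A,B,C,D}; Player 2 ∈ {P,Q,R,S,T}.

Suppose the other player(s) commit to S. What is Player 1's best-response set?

u_1(A vs S) = 8
u_1(B vs S) = 1
u_1(C vs S) = 9
u_1(D vs S) = 1
max payoff 9 at {C}

argmax u_1 = {C}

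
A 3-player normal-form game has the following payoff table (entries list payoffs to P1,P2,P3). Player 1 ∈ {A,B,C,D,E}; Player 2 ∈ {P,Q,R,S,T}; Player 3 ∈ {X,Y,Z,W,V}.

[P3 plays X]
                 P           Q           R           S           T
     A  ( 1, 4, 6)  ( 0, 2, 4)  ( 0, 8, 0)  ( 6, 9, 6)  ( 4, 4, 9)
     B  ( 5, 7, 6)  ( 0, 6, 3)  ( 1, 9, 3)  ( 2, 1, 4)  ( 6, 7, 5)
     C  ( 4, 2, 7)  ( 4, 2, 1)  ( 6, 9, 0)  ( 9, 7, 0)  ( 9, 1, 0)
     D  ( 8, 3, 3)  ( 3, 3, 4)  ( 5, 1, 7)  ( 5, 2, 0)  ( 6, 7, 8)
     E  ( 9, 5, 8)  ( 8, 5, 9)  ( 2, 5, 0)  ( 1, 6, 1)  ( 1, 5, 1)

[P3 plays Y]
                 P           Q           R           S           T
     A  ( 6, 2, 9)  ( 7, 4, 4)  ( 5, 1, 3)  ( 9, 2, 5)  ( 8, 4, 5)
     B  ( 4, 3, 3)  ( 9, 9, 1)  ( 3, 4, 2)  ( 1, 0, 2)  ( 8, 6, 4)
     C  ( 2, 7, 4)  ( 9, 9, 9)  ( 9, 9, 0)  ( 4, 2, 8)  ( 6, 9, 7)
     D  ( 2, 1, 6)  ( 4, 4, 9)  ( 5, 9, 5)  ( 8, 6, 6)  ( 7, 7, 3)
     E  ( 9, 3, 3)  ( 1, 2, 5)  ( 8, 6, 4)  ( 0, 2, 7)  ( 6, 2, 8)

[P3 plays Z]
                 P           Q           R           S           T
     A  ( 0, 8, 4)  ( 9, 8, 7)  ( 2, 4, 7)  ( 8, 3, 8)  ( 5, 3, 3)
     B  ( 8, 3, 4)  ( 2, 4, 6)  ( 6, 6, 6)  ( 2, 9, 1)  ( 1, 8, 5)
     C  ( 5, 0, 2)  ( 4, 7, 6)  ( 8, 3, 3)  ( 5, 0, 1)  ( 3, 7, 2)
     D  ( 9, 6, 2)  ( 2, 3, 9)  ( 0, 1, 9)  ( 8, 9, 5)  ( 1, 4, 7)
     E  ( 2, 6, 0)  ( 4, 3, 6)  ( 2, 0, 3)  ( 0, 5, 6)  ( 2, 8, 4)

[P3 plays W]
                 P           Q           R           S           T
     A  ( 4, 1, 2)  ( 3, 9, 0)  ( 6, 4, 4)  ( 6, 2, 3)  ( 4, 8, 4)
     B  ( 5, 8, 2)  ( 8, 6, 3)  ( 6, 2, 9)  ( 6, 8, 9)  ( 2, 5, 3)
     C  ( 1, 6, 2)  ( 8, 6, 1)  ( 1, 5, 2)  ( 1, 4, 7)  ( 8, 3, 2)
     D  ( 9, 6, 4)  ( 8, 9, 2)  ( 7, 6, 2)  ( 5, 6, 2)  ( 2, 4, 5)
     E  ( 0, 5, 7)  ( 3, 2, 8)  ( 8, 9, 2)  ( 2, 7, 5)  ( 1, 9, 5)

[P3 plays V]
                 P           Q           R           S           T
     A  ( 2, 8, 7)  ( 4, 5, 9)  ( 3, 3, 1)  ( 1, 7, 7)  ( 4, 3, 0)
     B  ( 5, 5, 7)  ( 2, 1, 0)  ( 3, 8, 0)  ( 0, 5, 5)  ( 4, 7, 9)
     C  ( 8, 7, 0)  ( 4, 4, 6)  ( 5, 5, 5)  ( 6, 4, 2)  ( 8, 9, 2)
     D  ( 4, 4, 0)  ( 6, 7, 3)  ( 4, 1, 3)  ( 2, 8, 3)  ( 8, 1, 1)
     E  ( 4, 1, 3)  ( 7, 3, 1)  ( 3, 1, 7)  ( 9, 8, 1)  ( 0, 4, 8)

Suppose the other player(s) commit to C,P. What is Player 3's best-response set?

u_3(X vs C,P) = 7
u_3(Y vs C,P) = 4
u_3(Z vs C,P) = 2
u_3(W vs C,P) = 2
u_3(V vs C,P) = 0
max payoff 7 at {X}

argmax u_3 = {X}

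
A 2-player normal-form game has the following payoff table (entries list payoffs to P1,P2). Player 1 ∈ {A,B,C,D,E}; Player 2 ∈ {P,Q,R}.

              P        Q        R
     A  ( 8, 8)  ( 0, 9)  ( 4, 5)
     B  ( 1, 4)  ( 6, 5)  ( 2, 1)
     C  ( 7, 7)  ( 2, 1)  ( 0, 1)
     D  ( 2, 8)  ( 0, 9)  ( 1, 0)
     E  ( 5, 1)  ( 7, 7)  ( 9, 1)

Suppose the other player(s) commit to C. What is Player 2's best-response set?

P2 best: {P}

u_2(P vs C) = 7
u_2(Q vs C) = 1
u_2(R vs C) = 1
max payoff 7 at {P}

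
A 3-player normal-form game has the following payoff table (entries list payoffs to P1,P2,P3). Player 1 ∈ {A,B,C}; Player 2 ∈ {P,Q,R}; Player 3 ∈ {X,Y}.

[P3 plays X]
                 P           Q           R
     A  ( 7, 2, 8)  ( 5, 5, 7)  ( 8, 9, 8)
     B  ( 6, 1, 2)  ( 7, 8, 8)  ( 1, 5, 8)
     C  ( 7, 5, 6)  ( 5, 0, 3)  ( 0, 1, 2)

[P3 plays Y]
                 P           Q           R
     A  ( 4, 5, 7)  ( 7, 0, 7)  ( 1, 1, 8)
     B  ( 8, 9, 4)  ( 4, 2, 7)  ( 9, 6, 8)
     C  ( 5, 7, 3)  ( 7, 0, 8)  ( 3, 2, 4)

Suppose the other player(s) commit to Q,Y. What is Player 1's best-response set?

u_1(A vs Q,Y) = 7
u_1(B vs Q,Y) = 4
u_1(C vs Q,Y) = 7
max payoff 7 at {A,C}

BR_1 = {A,C}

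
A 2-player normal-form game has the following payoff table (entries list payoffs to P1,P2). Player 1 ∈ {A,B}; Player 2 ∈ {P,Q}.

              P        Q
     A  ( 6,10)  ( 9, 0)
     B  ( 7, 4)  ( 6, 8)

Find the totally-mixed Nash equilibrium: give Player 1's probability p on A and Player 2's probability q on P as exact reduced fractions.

P1 indiff ⇒ q·6+(1-q)·9 = q·7+(1-q)·6 ⇒ q(-1) = (1-q)(-3) ⇒ q = 3/4
P2 indiff ⇒ p·10+(1-p)·4 = p·0+(1-p)·8 ⇒ p(10) = (1-p)(4) ⇒ p = 2/7

P1 mixes 2/7 on A; P2 mixes 3/4 on P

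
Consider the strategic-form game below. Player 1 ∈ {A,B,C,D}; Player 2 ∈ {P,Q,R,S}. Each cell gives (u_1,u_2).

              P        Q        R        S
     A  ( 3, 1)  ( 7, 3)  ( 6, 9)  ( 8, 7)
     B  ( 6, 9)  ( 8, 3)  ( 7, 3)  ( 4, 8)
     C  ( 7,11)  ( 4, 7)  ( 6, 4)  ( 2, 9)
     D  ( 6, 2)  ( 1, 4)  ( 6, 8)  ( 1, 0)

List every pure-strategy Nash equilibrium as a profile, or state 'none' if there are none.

(A,P): not NE [P1→C gives 7>3; P2→R gives 9>1]
(A,Q): not NE [P1→B gives 8>7; P2→R gives 9>3]
(A,R): not NE [P1→B gives 7>6]
(A,S): not NE [P2→R gives 9>7]
(B,P): not NE [P1→C gives 7>6]
(B,Q): not NE [P2→P gives 9>3]
(B,R): not NE [P2→P gives 9>3]
(B,S): not NE [P1→A gives 8>4; P2→P gives 9>8]
(C,P): NE
(C,Q): not NE [P1→B gives 8>4; P2→P gives 11>7]
(C,R): not NE [P1→B gives 7>6; P2→P gives 11>4]
(C,S): not NE [P1→A gives 8>2; P2→P gives 11>9]
(D,P): not NE [P1→C gives 7>6; P2→R gives 8>2]
(D,Q): not NE [P1→B gives 8>1; P2→R gives 8>4]
(D,R): not NE [P1→B gives 7>6]
(D,S): not NE [P1→A gives 8>1; P2→R gives 8>0]

Nash profiles: (C,P)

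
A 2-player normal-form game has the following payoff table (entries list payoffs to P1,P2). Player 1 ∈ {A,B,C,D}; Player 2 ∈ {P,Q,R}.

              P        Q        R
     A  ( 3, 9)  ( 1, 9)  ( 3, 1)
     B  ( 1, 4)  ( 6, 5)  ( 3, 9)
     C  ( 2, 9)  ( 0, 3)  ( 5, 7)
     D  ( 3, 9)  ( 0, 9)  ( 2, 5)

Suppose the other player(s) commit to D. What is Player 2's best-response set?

P2 best: {P,Q}

u_2(P vs D) = 9
u_2(Q vs D) = 9
u_2(R vs D) = 5
max payoff 9 at {P,Q}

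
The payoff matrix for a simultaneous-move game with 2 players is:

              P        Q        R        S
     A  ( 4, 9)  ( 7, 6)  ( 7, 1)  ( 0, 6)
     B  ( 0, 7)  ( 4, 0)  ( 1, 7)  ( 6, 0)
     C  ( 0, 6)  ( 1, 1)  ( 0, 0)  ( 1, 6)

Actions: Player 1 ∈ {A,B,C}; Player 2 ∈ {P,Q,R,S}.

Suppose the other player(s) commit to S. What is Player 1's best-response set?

u_1(A vs S) = 0
u_1(B vs S) = 6
u_1(C vs S) = 1
max payoff 6 at {B}

BR_1 = {B}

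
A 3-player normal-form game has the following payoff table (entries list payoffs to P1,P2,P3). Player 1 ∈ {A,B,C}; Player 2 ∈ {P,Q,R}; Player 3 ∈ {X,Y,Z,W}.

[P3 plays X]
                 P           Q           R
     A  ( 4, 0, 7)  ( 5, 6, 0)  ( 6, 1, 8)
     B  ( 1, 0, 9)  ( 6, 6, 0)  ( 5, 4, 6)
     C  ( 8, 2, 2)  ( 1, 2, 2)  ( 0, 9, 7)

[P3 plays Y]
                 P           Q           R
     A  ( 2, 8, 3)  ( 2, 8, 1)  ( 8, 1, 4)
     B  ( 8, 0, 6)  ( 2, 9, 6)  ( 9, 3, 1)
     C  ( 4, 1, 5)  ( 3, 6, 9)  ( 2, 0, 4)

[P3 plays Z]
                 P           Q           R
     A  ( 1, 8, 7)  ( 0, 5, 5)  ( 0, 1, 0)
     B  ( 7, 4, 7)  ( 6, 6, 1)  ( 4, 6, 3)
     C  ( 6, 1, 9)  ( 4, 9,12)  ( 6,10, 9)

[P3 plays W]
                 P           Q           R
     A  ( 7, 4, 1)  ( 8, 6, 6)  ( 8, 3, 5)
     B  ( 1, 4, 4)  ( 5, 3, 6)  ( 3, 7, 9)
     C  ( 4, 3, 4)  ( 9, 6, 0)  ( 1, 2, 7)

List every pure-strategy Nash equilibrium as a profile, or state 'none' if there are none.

(A,P,X): not NE [P1→C gives 8>4; P2→Q gives 6>0]
(A,P,Y): not NE [P1→B gives 8>2; P3→Z gives 7>3]
(A,P,Z): not NE [P1→B gives 7>1]
(A,P,W): not NE [P2→Q gives 6>4; P3→Z gives 7>1]
(A,Q,X): not NE [P1→B gives 6>5; P3→W gives 6>0]
(A,Q,Y): not NE [P1→C gives 3>2; P3→W gives 6>1]
(A,Q,Z): not NE [P1→B gives 6>0; P2→P gives 8>5; P3→W gives 6>5]
(A,Q,W): not NE [P1→C gives 9>8]
(A,R,X): not NE [P2→Q gives 6>1]
(A,R,Y): not NE [P1→B gives 9>8; P2→Q gives 8>1; P3→X gives 8>4]
(A,R,Z): not NE [P1→C gives 6>0; P2→P gives 8>1; P3→X gives 8>0]
(A,R,W): not NE [P2→Q gives 6>3; P3→X gives 8>5]
(B,P,X): not NE [P1→C gives 8>1; P2→Q gives 6>0]
(B,P,Y): not NE [P2→Q gives 9>0; P3→X gives 9>6]
(B,P,Z): not NE [P2→R gives 6>4; P3→X gives 9>7]
(B,P,W): not NE [P1→A gives 7>1; P2→R gives 7>4; P3→X gives 9>4]
(B,Q,X): not NE [P3→W gives 6>0]
(B,Q,Y): not NE [P1→C gives 3>2]
(B,Q,Z): not NE [P3→W gives 6>1]
(B,Q,W): not NE [P1→C gives 9>5; P2→R gives 7>3]
(B,R,X): not NE [P1→A gives 6>5; P2→Q gives 6>4; P3→W gives 9>6]
(B,R,Y): not NE [P2→Q gives 9>3; P3→W gives 9>1]
(B,R,Z): not NE [P1→C gives 6>4; P3→W gives 9>3]
(B,R,W): not NE [P1→A gives 8>3]
(C,P,X): not NE [P2→R gives 9>2; P3→Z gives 9>2]
(C,P,Y): not NE [P1→B gives 8>4; P2→Q gives 6>1; P3→Z gives 9>5]
(C,P,Z): not NE [P1→B gives 7>6; P2→R gives 10>1]
(C,P,W): not NE [P1→A gives 7>4; P2→Q gives 6>3; P3→Z gives 9>4]
(C,Q,X): not NE [P1→B gives 6>1; P2→R gives 9>2; P3→Z gives 12>2]
(C,Q,Y): not NE [P3→Z gives 12>9]
(C,Q,Z): not NE [P1→B gives 6>4; P2→R gives 10>9]
(C,Q,W): not NE [P3→Z gives 12>0]
(C,R,X): not NE [P1→A gives 6>0; P3→Z gives 9>7]
(C,R,Y): not NE [P1→B gives 9>2; P2→Q gives 6>0; P3→Z gives 9>4]
(C,R,Z): NE
(C,R,W): not NE [P1→A gives 8>1; P2→Q gives 6>2; P3→Z gives 9>7]

Nash profiles: (C,R,Z)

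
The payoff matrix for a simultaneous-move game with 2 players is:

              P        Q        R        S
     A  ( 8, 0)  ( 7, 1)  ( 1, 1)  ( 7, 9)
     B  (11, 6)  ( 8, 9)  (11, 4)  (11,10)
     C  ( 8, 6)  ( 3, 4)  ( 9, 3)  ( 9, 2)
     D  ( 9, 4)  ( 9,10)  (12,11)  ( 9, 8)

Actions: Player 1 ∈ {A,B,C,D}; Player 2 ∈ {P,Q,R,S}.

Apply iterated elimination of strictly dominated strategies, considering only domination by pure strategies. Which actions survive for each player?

IESDS → P1:{B,D} P2:{Q,R,S}

P1 drop A (B beats it: P:11>8 Q:8>7 R:11>1 S:11>7)
P1 drop C (B beats it: P:11>8 Q:8>3 R:11>9 S:11>9)
P2 drop P (Q beats it: B:9>6 D:10>4)
P1→{B,D} P2→{Q,R,S}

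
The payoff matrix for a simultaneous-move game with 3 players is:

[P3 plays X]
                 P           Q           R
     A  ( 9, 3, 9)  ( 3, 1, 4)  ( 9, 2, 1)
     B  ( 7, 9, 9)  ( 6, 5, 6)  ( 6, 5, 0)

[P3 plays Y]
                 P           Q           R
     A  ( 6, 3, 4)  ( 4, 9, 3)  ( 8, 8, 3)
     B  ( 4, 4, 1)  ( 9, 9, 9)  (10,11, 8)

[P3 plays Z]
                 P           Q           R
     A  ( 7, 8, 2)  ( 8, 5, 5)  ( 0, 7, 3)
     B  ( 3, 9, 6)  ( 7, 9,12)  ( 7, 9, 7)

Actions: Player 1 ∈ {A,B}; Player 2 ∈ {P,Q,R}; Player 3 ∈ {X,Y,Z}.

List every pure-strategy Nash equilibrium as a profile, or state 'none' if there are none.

PSNE = {(A,P,X), (B,R,Y)}

(A,P,X): NE
(A,P,Y): not NE [P2→Q gives 9>3; P3→X gives 9>4]
(A,P,Z): not NE [P3→X gives 9>2]
(A,Q,X): not NE [P1→B gives 6>3; P2→P gives 3>1; P3→Z gives 5>4]
(A,Q,Y): not NE [P1→B gives 9>4; P3→Z gives 5>3]
(A,Q,Z): not NE [P2→P gives 8>5]
(A,R,X): not NE [P2→P gives 3>2; P3→Z gives 3>1]
(A,R,Y): not NE [P1→B gives 10>8; P2→Q gives 9>8]
(A,R,Z): not NE [P1→B gives 7>0; P2→P gives 8>7]
(B,P,X): not NE [P1→A gives 9>7]
(B,P,Y): not NE [P1→A gives 6>4; P2→R gives 11>4; P3→X gives 9>1]
(B,P,Z): not NE [P1→A gives 7>3; P3→X gives 9>6]
(B,Q,X): not NE [P2→P gives 9>5; P3→Z gives 12>6]
(B,Q,Y): not NE [P2→R gives 11>9; P3→Z gives 12>9]
(B,Q,Z): not NE [P1→A gives 8>7]
(B,R,X): not NE [P1→A gives 9>6; P2→P gives 9>5; P3→Y gives 8>0]
(B,R,Y): NE
(B,R,Z): not NE [P3→Y gives 8>7]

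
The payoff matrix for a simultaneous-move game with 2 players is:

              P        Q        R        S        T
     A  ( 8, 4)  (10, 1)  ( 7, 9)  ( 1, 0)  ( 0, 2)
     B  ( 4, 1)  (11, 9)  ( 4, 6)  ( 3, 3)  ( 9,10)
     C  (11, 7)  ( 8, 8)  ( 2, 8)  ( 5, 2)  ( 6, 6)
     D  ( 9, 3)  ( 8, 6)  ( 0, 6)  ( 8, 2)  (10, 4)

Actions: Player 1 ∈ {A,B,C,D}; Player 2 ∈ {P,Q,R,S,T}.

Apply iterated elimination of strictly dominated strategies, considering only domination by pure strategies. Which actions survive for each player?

P2 drop P (R beats it: A:9>4 B:6>1 C:8>7 D:6>3)
P2 drop S (Q beats it: A:1>0 B:9>3 C:8>2 D:6>2)
P1 drop C (B beats it: Q:11>8 R:4>2 T:9>6)
P1→{A,B,D} P2→{Q,R,T}

IESDS → P1:{A,B,D} P2:{Q,R,T}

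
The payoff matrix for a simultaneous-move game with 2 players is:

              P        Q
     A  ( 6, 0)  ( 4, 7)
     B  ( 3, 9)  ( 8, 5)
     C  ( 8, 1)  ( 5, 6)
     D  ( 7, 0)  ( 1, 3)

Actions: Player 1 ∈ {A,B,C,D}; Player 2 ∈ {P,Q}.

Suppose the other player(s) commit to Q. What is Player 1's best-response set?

u_1(A vs Q) = 4
u_1(B vs Q) = 8
u_1(C vs Q) = 5
u_1(D vs Q) = 1
max payoff 8 at {B}

BR_1 = {B}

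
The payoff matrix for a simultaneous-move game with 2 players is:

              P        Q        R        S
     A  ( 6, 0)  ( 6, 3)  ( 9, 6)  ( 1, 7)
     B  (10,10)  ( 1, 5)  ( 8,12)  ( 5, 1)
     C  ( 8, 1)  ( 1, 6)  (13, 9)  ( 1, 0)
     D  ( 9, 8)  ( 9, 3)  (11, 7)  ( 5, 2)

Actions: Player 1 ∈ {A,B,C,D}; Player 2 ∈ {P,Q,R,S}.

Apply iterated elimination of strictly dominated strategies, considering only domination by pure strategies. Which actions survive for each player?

P1 drop A (D beats it: P:9>6 Q:9>6 R:11>9 S:5>1)
P2 drop Q (R beats it: B:12>5 C:9>6 D:7>3)
P2 drop S (P beats it: B:10>1 C:1>0 D:8>2)
P1→{B,C,D} P2→{P,R}

Remaining: P1:{B,C,D} P2:{P,R}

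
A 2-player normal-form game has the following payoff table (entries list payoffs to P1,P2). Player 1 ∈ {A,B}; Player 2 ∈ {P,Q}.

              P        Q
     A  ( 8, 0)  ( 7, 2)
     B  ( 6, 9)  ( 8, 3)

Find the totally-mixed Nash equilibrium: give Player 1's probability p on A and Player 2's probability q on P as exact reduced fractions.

P1 mixes 3/4 on A; P2 mixes 1/3 on P

P1 indiff ⇒ q·8+(1-q)·7 = q·6+(1-q)·8 ⇒ q(2) = (1-q)(1) ⇒ q = 1/3
P2 indiff ⇒ p·0+(1-p)·9 = p·2+(1-p)·3 ⇒ p(-2) = (1-p)(-6) ⇒ p = 3/4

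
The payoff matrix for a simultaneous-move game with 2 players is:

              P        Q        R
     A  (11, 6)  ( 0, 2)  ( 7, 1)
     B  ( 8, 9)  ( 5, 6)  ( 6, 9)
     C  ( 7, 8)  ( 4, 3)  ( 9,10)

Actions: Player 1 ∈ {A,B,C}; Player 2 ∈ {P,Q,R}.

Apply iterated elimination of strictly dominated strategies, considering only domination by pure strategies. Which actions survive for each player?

Survivors P1:{A,C} P2:{P,R}

P2 drop Q (P beats it: A:6>2 B:9>6 C:8>3)
P1 drop B (A beats it: P:11>8 R:7>6)
P1→{A,C} P2→{P,R}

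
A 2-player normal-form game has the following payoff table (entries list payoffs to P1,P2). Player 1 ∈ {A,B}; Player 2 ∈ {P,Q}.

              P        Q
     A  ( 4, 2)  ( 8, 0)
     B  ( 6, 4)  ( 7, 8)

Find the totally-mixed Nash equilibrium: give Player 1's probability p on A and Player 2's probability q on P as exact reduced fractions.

P1 indiff ⇒ q·4+(1-q)·8 = q·6+(1-q)·7 ⇒ q(-2) = (1-q)(-1) ⇒ q = 1/3
P2 indiff ⇒ p·2+(1-p)·4 = p·0+(1-p)·8 ⇒ p(2) = (1-p)(4) ⇒ p = 2/3

(p,q) = (2/3, 1/3)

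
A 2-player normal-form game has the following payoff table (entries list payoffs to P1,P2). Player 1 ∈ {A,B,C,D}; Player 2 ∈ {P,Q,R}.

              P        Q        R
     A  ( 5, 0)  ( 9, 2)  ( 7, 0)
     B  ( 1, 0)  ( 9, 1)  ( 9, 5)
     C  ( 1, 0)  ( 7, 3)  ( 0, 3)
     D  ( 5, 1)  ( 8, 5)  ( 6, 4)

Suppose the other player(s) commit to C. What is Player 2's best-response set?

BR_2 = {Q,R}

u_2(P vs C) = 0
u_2(Q vs C) = 3
u_2(R vs C) = 3
max payoff 3 at {Q,R}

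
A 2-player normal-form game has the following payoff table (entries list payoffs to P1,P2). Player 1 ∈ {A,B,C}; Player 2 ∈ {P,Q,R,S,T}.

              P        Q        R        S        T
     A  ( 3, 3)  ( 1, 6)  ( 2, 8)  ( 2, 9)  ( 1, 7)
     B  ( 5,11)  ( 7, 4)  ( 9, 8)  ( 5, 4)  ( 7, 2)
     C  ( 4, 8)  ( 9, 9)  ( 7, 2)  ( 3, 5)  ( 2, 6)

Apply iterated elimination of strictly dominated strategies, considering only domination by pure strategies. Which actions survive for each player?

IESDS → P1:{B,C} P2:{P,Q}

P1 drop A (B beats it: P:5>3 Q:7>1 R:9>2 S:5>2 T:7>1)
P2 drop R (P beats it: B:11>8 C:8>2)
P2 drop S (P beats it: B:11>4 C:8>5)
P2 drop T (P beats it: B:11>2 C:8>6)
P1→{B,C} P2→{P,Q}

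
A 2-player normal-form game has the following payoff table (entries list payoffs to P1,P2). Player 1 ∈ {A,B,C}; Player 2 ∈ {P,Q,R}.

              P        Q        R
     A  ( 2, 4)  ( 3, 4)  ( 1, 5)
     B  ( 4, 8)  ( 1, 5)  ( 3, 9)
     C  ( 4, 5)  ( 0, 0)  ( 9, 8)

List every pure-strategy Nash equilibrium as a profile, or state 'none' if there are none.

NE set: (C,R)

(A,P): not NE [P1→C gives 4>2; P2→R gives 5>4]
(A,Q): not NE [P2→R gives 5>4]
(A,R): not NE [P1→C gives 9>1]
(B,P): not NE [P2→R gives 9>8]
(B,Q): not NE [P1→A gives 3>1; P2→R gives 9>5]
(B,R): not NE [P1→C gives 9>3]
(C,P): not NE [P2→R gives 8>5]
(C,Q): not NE [P1→A gives 3>0; P2→R gives 8>0]
(C,R): NE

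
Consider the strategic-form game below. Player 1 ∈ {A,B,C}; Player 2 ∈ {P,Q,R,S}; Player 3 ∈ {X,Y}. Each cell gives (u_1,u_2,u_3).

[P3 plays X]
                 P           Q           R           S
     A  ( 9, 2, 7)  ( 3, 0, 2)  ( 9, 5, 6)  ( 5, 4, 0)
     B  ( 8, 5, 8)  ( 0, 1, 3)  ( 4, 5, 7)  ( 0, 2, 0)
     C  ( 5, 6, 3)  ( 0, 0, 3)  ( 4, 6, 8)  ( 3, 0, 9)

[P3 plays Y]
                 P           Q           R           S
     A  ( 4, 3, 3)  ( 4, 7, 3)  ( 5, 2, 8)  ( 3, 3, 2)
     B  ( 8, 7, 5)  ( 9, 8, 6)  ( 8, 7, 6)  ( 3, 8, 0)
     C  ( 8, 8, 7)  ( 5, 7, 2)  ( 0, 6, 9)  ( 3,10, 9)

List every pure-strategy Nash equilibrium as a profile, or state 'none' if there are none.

(A,P,X): not NE [P2→R gives 5>2]
(A,P,Y): not NE [P1→C gives 8>4; P2→Q gives 7>3; P3→X gives 7>3]
(A,Q,X): not NE [P2→R gives 5>0; P3→Y gives 3>2]
(A,Q,Y): not NE [P1→B gives 9>4]
(A,R,X): not NE [P3→Y gives 8>6]
(A,R,Y): not NE [P1→B gives 8>5; P2→Q gives 7>2]
(A,S,X): not NE [P2→R gives 5>4; P3→Y gives 2>0]
(A,S,Y): not NE [P2→Q gives 7>3]
(B,P,X): not NE [P1→A gives 9>8]
(B,P,Y): not NE [P2→S gives 8>7; P3→X gives 8>5]
(B,Q,X): not NE [P1→A gives 3>0; P2→R gives 5>1; P3→Y gives 6>3]
(B,Q,Y): NE
(B,R,X): not NE [P1→A gives 9>4]
(B,R,Y): not NE [P2→S gives 8>7; P3→X gives 7>6]
(B,S,X): not NE [P1→A gives 5>0; P2→R gives 5>2]
(B,S,Y): NE
(C,P,X): not NE [P1→A gives 9>5; P3→Y gives 7>3]
(C,P,Y): not NE [P2→S gives 10>8]
(C,Q,X): not NE [P1→A gives 3>0; P2→R gives 6>0]
(C,Q,Y): not NE [P1→B gives 9>5; P2→S gives 10>7; P3→X gives 3>2]
(C,R,X): not NE [P1→A gives 9>4; P3→Y gives 9>8]
(C,R,Y): not NE [P1→B gives 8>0; P2→S gives 10>6]
(C,S,X): not NE [P1→A gives 5>3; P2→R gives 6>0]
(C,S,Y): NE

NE set: (B,Q,Y), (B,S,Y), (C,S,Y)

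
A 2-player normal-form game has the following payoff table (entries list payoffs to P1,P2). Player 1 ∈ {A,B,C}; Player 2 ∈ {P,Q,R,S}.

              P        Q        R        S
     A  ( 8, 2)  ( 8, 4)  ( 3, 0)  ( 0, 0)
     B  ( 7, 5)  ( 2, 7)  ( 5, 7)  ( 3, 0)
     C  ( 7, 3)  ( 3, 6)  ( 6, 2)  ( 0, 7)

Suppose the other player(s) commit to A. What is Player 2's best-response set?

u_2(P vs A) = 2
u_2(Q vs A) = 4
u_2(R vs A) = 0
u_2(S vs A) = 0
max payoff 4 at {Q}

BR_2 = {Q}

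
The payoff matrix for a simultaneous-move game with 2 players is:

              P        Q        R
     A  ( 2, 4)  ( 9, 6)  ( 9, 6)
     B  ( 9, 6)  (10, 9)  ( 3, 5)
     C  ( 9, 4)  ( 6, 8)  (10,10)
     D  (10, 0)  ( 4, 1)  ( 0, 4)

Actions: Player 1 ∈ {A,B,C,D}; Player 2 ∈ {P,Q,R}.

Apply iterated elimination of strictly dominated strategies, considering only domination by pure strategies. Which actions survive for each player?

Remaining: P1:{A,B,C} P2:{Q,R}

P2 drop P (Q beats it: A:6>4 B:9>6 C:8>4 D:1>0)
P1 drop D (A beats it: Q:9>4 R:9>0)
P1→{A,B,C} P2→{Q,R}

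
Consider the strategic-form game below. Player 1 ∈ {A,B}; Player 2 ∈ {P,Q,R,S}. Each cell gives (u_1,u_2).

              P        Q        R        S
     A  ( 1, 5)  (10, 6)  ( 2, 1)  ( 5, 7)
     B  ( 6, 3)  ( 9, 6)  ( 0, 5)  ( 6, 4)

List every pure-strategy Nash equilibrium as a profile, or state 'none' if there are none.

(A,P): not NE [P1→B gives 6>1; P2→S gives 7>5]
(A,Q): not NE [P2→S gives 7>6]
(A,R): not NE [P2→S gives 7>1]
(A,S): not NE [P1→B gives 6>5]
(B,P): not NE [P2→Q gives 6>3]
(B,Q): not NE [P1→A gives 10>9]
(B,R): not NE [P1→A gives 2>0; P2→Q gives 6>5]
(B,S): not NE [P2→Q gives 6>4]

Equilibria: none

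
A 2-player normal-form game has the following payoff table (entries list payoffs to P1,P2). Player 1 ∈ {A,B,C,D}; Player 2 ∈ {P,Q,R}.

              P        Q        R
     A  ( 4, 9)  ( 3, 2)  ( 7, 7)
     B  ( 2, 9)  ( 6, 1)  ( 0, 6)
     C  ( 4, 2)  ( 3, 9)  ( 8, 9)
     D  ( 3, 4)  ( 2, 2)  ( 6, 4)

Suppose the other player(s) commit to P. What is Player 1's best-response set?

P1 best: {A,C}

u_1(A vs P) = 4
u_1(B vs P) = 2
u_1(C vs P) = 4
u_1(D vs P) = 3
max payoff 4 at {A,C}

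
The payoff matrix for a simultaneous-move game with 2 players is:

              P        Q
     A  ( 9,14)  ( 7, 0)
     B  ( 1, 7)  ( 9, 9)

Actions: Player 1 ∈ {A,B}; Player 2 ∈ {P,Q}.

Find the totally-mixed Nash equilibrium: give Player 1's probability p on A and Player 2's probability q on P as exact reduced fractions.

(p,q) = (1/8, 1/5)

P1 indiff ⇒ q·9+(1-q)·7 = q·1+(1-q)·9 ⇒ q(8) = (1-q)(2) ⇒ q = 1/5
P2 indiff ⇒ p·14+(1-p)·7 = p·0+(1-p)·9 ⇒ p(14) = (1-p)(2) ⇒ p = 1/8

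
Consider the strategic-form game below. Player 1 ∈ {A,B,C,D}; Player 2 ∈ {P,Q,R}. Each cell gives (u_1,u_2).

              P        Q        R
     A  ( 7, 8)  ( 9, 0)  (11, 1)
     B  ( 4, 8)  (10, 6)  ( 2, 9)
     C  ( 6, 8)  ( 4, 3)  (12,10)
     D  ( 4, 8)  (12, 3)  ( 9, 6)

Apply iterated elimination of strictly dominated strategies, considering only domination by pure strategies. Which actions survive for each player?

IESDS → P1:{A,C} P2:{P,R}

P2 drop Q (P beats it: A:8>0 B:8>6 C:8>3 D:8>3)
P1 drop B (A beats it: P:7>4 R:11>2)
P1 drop D (A beats it: P:7>4 R:11>9)
P1→{A,C} P2→{P,R}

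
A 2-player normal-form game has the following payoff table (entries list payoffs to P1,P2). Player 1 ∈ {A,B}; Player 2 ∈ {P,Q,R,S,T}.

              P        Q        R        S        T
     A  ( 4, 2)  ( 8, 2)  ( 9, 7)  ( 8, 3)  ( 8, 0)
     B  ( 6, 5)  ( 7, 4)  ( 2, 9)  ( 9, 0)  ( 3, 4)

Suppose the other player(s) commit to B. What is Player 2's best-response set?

BR_2 = {R}

u_2(P vs B) = 5
u_2(Q vs B) = 4
u_2(R vs B) = 9
u_2(S vs B) = 0
u_2(T vs B) = 4
max payoff 9 at {R}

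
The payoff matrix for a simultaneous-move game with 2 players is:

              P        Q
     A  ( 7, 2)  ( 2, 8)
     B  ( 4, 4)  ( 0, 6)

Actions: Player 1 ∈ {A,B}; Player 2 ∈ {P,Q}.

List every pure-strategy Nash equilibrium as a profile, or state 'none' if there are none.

(A,P): not NE [P2→Q gives 8>2]
(A,Q): NE
(B,P): not NE [P1→A gives 7>4; P2→Q gives 6>4]
(B,Q): not NE [P1→A gives 2>0]

PSNE = {(A,Q)}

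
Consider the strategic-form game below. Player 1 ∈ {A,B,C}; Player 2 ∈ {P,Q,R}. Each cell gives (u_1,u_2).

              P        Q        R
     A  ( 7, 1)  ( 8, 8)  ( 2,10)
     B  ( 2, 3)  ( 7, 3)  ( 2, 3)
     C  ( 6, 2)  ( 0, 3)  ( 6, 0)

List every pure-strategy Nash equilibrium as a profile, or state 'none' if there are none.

(A,P): not NE [P2→R gives 10>1]
(A,Q): not NE [P2→R gives 10>8]
(A,R): not NE [P1→C gives 6>2]
(B,P): not NE [P1→A gives 7>2]
(B,Q): not NE [P1→A gives 8>7]
(B,R): not NE [P1→C gives 6>2]
(C,P): not NE [P1→A gives 7>6; P2→Q gives 3>2]
(C,Q): not NE [P1→A gives 8>0]
(C,R): not NE [P2→Q gives 3>0]

No pure NE.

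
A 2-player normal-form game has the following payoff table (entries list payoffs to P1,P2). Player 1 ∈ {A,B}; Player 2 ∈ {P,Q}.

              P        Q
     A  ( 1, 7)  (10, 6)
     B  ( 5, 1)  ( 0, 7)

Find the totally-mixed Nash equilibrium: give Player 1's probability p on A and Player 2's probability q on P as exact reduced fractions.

P1 indiff ⇒ q·1+(1-q)·10 = q·5+(1-q)·0 ⇒ q(-4) = (1-q)(-10) ⇒ q = 5/7
P2 indiff ⇒ p·7+(1-p)·1 = p·6+(1-p)·7 ⇒ p(1) = (1-p)(6) ⇒ p = 6/7

(p,q) = (6/7, 5/7)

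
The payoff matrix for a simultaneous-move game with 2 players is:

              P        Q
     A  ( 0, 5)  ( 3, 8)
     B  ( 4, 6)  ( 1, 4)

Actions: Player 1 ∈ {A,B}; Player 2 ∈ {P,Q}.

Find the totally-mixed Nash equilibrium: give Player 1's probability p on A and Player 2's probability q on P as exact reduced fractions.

(p,q) = (2/5, 1/3)

P1 indiff ⇒ q·0+(1-q)·3 = q·4+(1-q)·1 ⇒ q(-4) = (1-q)(-2) ⇒ q = 1/3
P2 indiff ⇒ p·5+(1-p)·6 = p·8+(1-p)·4 ⇒ p(-3) = (1-p)(-2) ⇒ p = 2/5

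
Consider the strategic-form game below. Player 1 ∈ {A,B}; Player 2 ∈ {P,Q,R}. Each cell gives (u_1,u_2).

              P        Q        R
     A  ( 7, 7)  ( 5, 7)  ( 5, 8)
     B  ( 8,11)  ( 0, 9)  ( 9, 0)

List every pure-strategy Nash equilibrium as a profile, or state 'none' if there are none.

NE set: (B,P)

(A,P): not NE [P1→B gives 8>7; P2→R gives 8>7]
(A,Q): not NE [P2→R gives 8>7]
(A,R): not NE [P1→B gives 9>5]
(B,P): NE
(B,Q): not NE [P1→A gives 5>0; P2→P gives 11>9]
(B,R): not NE [P2→P gives 11>0]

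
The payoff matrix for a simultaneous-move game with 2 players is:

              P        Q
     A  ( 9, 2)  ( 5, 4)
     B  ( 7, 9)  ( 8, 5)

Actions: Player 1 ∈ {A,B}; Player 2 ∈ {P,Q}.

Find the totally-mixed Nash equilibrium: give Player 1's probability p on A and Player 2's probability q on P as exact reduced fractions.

P1 mixes 2/3 on A; P2 mixes 3/5 on P

P1 indiff ⇒ q·9+(1-q)·5 = q·7+(1-q)·8 ⇒ q(2) = (1-q)(3) ⇒ q = 3/5
P2 indiff ⇒ p·2+(1-p)·9 = p·4+(1-p)·5 ⇒ p(-2) = (1-p)(-4) ⇒ p = 2/3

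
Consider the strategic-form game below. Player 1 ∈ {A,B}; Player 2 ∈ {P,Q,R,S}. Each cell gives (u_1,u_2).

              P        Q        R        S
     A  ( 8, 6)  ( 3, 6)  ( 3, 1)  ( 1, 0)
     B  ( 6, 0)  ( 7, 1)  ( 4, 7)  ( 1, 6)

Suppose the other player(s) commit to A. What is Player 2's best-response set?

argmax u_2 = {P,Q}

u_2(P vs A) = 6
u_2(Q vs A) = 6
u_2(R vs A) = 1
u_2(S vs A) = 0
max payoff 6 at {P,Q}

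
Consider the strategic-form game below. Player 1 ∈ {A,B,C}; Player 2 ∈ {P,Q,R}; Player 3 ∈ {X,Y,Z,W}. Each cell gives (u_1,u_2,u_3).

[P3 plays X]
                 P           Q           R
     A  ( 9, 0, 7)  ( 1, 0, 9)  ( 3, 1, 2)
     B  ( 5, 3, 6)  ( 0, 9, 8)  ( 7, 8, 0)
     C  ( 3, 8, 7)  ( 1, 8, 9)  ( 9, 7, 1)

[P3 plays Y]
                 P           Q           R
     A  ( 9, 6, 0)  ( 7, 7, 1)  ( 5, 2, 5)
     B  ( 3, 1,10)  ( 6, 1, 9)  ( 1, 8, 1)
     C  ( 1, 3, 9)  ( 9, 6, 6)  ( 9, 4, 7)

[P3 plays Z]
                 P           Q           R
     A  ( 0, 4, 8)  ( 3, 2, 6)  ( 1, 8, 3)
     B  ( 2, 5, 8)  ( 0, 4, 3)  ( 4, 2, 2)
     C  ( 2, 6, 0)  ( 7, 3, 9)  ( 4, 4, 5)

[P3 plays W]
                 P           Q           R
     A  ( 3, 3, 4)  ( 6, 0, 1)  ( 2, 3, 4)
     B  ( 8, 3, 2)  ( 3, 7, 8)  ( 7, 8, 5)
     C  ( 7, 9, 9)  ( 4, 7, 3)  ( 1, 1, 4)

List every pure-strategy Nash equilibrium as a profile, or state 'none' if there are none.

Nash profiles: (B,R,W), (C,Q,X)

(A,P,X): not NE [P2→R gives 1>0; P3→Z gives 8>7]
(A,P,Y): not NE [P2→Q gives 7>6; P3→Z gives 8>0]
(A,P,Z): not NE [P1→C gives 2>0; P2→R gives 8>4]
(A,P,W): not NE [P1→B gives 8>3; P3→Z gives 8>4]
(A,Q,X): not NE [P2→R gives 1>0]
(A,Q,Y): not NE [P1→C gives 9>7; P3→X gives 9>1]
(A,Q,Z): not NE [P1→C gives 7>3; P2→R gives 8>2; P3→X gives 9>6]
(A,Q,W): not NE [P2→R gives 3>0; P3→X gives 9>1]
(A,R,X): not NE [P1→C gives 9>3; P3→Y gives 5>2]
(A,R,Y): not NE [P1→C gives 9>5; P2→Q gives 7>2]
(A,R,Z): not NE [P1→C gives 4>1; P3→Y gives 5>3]
(A,R,W): not NE [P1→B gives 7>2; P3→Y gives 5>4]
(B,P,X): not NE [P1→A gives 9>5; P2→Q gives 9>3; P3→Y gives 10>6]
(B,P,Y): not NE [P1→A gives 9>3; P2→R gives 8>1]
(B,P,Z): not NE [P3→Y gives 10>8]
(B,P,W): not NE [P2→R gives 8>3; P3→Y gives 10>2]
(B,Q,X): not NE [P1→C gives 1>0; P3→Y gives 9>8]
(B,Q,Y): not NE [P1→C gives 9>6; P2→R gives 8>1]
(B,Q,Z): not NE [P1→C gives 7>0; P2→P gives 5>4; P3→Y gives 9>3]
(B,Q,W): not NE [P1→A gives 6>3; P2→R gives 8>7; P3→Y gives 9>8]
(B,R,X): not NE [P1→C gives 9>7; P2→Q gives 9>8; P3→W gives 5>0]
(B,R,Y): not NE [P1→C gives 9>1; P3→W gives 5>1]
(B,R,Z): not NE [P2→P gives 5>2; P3→W gives 5>2]
(B,R,W): NE
(C,P,X): not NE [P1→A gives 9>3; P3→W gives 9>7]
(C,P,Y): not NE [P1→A gives 9>1; P2→Q gives 6>3]
(C,P,Z): not NE [P3→W gives 9>0]
(C,P,W): not NE [P1→B gives 8>7]
(C,Q,X): NE
(C,Q,Y): not NE [P3→Z gives 9>6]
(C,Q,Z): not NE [P2→P gives 6>3]
(C,Q,W): not NE [P1→A gives 6>4; P2→P gives 9>7; P3→Z gives 9>3]
(C,R,X): not NE [P2→Q gives 8>7; P3→Y gives 7>1]
(C,R,Y): not NE [P2→Q gives 6>4]
(C,R,Z): not NE [P2→P gives 6>4; P3→Y gives 7>5]
(C,R,W): not NE [P1→B gives 7>1; P2→P gives 9>1; P3→Y gives 7>4]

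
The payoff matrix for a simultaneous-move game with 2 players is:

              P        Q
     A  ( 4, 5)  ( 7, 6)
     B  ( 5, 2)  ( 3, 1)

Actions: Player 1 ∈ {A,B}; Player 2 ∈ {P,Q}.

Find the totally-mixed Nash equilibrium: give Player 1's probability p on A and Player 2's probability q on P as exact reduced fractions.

P1 mixes 1/2 on A; P2 mixes 4/5 on P

P1 indiff ⇒ q·4+(1-q)·7 = q·5+(1-q)·3 ⇒ q(-1) = (1-q)(-4) ⇒ q = 4/5
P2 indiff ⇒ p·5+(1-p)·2 = p·6+(1-p)·1 ⇒ p(-1) = (1-p)(-1) ⇒ p = 1/2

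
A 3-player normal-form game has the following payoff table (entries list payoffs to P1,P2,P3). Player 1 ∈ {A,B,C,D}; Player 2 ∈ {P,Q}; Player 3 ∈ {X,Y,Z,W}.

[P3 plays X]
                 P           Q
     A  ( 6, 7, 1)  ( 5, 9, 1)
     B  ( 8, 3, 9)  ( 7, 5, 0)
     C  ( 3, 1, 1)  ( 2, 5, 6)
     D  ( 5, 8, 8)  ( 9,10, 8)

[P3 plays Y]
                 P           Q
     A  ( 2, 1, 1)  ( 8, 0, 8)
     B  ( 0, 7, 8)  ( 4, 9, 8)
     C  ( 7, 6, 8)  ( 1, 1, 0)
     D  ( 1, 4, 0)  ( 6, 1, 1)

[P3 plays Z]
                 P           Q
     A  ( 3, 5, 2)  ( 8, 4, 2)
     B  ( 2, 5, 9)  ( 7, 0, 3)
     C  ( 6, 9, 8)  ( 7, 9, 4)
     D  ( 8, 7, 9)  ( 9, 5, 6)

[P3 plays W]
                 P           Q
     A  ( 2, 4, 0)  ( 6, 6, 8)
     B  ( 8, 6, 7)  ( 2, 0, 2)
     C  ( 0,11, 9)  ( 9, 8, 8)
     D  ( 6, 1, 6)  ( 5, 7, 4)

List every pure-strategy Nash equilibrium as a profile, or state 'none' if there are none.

(A,P,X): not NE [P1→B gives 8>6; P2→Q gives 9>7; P3→Z gives 2>1]
(A,P,Y): not NE [P1→C gives 7>2; P3→Z gives 2>1]
(A,P,Z): not NE [P1→D gives 8>3]
(A,P,W): not NE [P1→B gives 8>2; P2→Q gives 6>4; P3→Z gives 2>0]
(A,Q,X): not NE [P1→D gives 9>5; P3→W gives 8>1]
(A,Q,Y): not NE [P2→P gives 1>0]
(A,Q,Z): not NE [P1→D gives 9>8; P2→P gives 5>4; P3→W gives 8>2]
(A,Q,W): not NE [P1→C gives 9>6]
(B,P,X): not NE [P2→Q gives 5>3]
(B,P,Y): not NE [P1→C gives 7>0; P2→Q gives 9>7; P3→Z gives 9>8]
(B,P,Z): not NE [P1→D gives 8>2]
(B,P,W): not NE [P3→Z gives 9>7]
(B,Q,X): not NE [P1→D gives 9>7; P3→Y gives 8>0]
(B,Q,Y): not NE [P1→A gives 8>4]
(B,Q,Z): not NE [P1→D gives 9>7; P2→P gives 5>0; P3→Y gives 8>3]
(B,Q,W): not NE [P1→C gives 9>2; P2→P gives 6>0; P3→Y gives 8>2]
(C,P,X): not NE [P1→B gives 8>3; P2→Q gives 5>1; P3→W gives 9>1]
(C,P,Y): not NE [P3→W gives 9>8]
(C,P,Z): not NE [P1→D gives 8>6; P3→W gives 9>8]
(C,P,W): not NE [P1→B gives 8>0]
(C,Q,X): not NE [P1→D gives 9>2; P3→W gives 8>6]
(C,Q,Y): not NE [P1→A gives 8>1; P2→P gives 6>1; P3→W gives 8>0]
(C,Q,Z): not NE [P1→D gives 9>7; P3→W gives 8>4]
(C,Q,W): not NE [P2→P gives 11>8]
(D,P,X): not NE [P1→B gives 8>5; P2→Q gives 10>8; P3→Z gives 9>8]
(D,P,Y): not NE [P1→C gives 7>1; P3→Z gives 9>0]
(D,P,Z): NE
(D,P,W): not NE [P1→B gives 8>6; P2→Q gives 7>1; P3→Z gives 9>6]
(D,Q,X): NE
(D,Q,Y): not NE [P1→A gives 8>6; P2→P gives 4>1; P3→X gives 8>1]
(D,Q,Z): not NE [P2→P gives 7>5; P3→X gives 8>6]
(D,Q,W): not NE [P1→C gives 9>5; P3→X gives 8>4]

PSNE = {(D,P,Z), (D,Q,X)}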